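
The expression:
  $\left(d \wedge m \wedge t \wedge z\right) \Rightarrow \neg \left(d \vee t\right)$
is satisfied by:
  {m: False, t: False, z: False, d: False}
  {d: True, m: False, t: False, z: False}
  {z: True, m: False, t: False, d: False}
  {d: True, z: True, m: False, t: False}
  {t: True, d: False, m: False, z: False}
  {d: True, t: True, m: False, z: False}
  {z: True, t: True, d: False, m: False}
  {d: True, z: True, t: True, m: False}
  {m: True, z: False, t: False, d: False}
  {d: True, m: True, z: False, t: False}
  {z: True, m: True, d: False, t: False}
  {d: True, z: True, m: True, t: False}
  {t: True, m: True, z: False, d: False}
  {d: True, t: True, m: True, z: False}
  {z: True, t: True, m: True, d: False}


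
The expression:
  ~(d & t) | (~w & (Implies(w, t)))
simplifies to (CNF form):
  ~d | ~t | ~w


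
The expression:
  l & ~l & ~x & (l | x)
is never true.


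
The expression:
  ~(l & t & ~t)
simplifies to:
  True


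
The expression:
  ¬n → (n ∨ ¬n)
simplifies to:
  True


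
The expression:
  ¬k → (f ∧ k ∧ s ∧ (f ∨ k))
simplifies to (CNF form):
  k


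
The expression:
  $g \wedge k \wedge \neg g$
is never true.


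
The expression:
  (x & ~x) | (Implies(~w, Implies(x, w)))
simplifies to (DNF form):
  w | ~x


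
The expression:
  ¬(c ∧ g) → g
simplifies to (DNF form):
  g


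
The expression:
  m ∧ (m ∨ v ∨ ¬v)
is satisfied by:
  {m: True}


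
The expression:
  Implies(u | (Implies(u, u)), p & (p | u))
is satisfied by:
  {p: True}


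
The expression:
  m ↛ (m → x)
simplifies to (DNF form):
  m ∧ ¬x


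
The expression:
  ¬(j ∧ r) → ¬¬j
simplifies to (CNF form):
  j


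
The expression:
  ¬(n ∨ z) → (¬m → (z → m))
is always true.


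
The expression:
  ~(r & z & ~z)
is always true.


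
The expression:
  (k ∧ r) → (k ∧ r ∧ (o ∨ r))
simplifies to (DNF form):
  True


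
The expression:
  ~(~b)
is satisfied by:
  {b: True}


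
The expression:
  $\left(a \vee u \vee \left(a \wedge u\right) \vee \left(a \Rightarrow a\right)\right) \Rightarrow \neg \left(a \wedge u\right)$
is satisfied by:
  {u: False, a: False}
  {a: True, u: False}
  {u: True, a: False}


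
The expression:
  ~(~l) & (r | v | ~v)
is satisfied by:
  {l: True}


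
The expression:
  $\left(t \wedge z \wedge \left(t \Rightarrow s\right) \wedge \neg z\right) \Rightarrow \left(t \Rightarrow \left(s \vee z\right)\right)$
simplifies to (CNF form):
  $\text{True}$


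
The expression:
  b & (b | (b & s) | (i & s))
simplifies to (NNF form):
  b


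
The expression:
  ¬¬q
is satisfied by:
  {q: True}


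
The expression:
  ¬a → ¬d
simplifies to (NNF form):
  a ∨ ¬d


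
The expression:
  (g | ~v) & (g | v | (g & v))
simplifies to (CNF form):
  g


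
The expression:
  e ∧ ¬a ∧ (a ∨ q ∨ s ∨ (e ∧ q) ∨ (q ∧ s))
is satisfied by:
  {e: True, q: True, s: True, a: False}
  {e: True, q: True, s: False, a: False}
  {e: True, s: True, q: False, a: False}


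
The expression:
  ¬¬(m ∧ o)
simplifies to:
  m ∧ o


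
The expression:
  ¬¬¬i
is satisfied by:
  {i: False}


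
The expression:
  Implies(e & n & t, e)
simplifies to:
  True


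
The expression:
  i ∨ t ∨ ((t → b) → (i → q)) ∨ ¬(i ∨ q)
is always true.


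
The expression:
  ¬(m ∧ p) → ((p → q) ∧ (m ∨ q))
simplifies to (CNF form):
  m ∨ q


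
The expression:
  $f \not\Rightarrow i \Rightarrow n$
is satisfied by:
  {n: True, i: True, f: False}
  {n: True, i: False, f: False}
  {i: True, n: False, f: False}
  {n: False, i: False, f: False}
  {f: True, n: True, i: True}
  {f: True, n: True, i: False}
  {f: True, i: True, n: False}


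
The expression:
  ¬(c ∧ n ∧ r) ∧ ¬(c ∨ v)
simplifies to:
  ¬c ∧ ¬v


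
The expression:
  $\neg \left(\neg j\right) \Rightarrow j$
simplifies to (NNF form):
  $\text{True}$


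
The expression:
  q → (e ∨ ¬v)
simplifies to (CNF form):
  e ∨ ¬q ∨ ¬v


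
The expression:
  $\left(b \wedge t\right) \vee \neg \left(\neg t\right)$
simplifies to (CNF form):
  $t$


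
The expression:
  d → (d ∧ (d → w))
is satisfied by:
  {w: True, d: False}
  {d: False, w: False}
  {d: True, w: True}


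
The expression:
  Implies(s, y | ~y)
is always true.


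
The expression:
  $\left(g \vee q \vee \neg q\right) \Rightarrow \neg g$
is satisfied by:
  {g: False}


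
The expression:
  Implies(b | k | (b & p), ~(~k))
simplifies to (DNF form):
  k | ~b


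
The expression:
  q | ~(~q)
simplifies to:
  q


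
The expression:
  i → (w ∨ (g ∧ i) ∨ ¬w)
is always true.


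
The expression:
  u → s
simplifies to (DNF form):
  s ∨ ¬u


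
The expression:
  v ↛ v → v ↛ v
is always true.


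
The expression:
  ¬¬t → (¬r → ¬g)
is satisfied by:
  {r: True, g: False, t: False}
  {g: False, t: False, r: False}
  {r: True, t: True, g: False}
  {t: True, g: False, r: False}
  {r: True, g: True, t: False}
  {g: True, r: False, t: False}
  {r: True, t: True, g: True}


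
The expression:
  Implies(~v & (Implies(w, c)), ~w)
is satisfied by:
  {v: True, w: False, c: False}
  {w: False, c: False, v: False}
  {v: True, c: True, w: False}
  {c: True, w: False, v: False}
  {v: True, w: True, c: False}
  {w: True, v: False, c: False}
  {v: True, c: True, w: True}


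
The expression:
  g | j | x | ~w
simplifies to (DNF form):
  g | j | x | ~w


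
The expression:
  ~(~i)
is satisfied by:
  {i: True}


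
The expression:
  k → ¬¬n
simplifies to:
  n ∨ ¬k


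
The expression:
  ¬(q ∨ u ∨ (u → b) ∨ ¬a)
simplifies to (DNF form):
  False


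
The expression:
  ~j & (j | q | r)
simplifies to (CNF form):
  ~j & (q | r)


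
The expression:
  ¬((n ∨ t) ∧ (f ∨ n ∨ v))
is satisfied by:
  {n: False, f: False, t: False, v: False}
  {v: True, n: False, f: False, t: False}
  {f: True, v: False, n: False, t: False}
  {v: True, f: True, n: False, t: False}
  {t: True, v: False, n: False, f: False}


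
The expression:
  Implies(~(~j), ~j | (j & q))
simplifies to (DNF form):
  q | ~j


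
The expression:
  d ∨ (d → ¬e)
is always true.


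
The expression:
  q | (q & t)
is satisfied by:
  {q: True}


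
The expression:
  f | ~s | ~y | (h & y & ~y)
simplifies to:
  f | ~s | ~y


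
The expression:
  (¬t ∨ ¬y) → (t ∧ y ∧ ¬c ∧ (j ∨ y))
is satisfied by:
  {t: True, y: True}


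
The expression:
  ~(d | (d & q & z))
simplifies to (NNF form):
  ~d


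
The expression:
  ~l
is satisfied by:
  {l: False}


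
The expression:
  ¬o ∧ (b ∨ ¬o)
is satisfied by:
  {o: False}


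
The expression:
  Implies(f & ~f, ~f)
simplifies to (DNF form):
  True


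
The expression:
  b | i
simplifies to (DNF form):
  b | i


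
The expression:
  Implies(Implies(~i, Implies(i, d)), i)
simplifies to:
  i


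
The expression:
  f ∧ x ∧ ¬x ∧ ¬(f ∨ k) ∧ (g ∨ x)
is never true.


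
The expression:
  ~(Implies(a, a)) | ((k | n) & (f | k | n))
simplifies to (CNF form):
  k | n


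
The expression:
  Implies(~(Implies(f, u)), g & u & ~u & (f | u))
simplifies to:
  u | ~f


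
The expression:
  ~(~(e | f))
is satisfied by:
  {e: True, f: True}
  {e: True, f: False}
  {f: True, e: False}


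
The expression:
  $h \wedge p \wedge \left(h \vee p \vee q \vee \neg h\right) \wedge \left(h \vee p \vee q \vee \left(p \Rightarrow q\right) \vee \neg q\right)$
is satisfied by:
  {h: True, p: True}


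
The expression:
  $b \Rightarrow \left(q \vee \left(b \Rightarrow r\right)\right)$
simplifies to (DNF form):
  $q \vee r \vee \neg b$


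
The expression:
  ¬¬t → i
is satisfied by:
  {i: True, t: False}
  {t: False, i: False}
  {t: True, i: True}


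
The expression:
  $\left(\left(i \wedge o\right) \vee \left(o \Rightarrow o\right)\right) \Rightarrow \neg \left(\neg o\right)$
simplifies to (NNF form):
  $o$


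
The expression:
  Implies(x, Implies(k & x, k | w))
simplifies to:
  True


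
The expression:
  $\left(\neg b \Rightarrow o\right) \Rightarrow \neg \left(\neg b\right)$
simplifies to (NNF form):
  $b \vee \neg o$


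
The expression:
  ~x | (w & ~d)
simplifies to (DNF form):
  ~x | (w & ~d)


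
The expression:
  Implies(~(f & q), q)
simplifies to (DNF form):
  q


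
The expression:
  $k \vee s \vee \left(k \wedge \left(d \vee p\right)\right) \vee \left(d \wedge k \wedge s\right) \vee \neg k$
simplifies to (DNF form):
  $\text{True}$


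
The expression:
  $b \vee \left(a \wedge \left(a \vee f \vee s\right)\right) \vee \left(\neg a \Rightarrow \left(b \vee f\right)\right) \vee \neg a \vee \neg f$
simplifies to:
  $\text{True}$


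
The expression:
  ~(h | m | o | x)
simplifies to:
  ~h & ~m & ~o & ~x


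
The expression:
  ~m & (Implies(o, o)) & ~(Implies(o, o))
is never true.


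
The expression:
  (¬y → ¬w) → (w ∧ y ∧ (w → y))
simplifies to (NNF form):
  w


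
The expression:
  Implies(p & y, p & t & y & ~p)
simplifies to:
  ~p | ~y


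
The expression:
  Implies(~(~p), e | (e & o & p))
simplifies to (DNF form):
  e | ~p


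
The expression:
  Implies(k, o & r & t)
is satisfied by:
  {o: True, t: True, r: True, k: False}
  {o: True, t: True, r: False, k: False}
  {o: True, r: True, t: False, k: False}
  {o: True, r: False, t: False, k: False}
  {t: True, r: True, o: False, k: False}
  {t: True, o: False, r: False, k: False}
  {t: False, r: True, o: False, k: False}
  {t: False, o: False, r: False, k: False}
  {o: True, k: True, t: True, r: True}


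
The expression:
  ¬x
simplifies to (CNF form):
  ¬x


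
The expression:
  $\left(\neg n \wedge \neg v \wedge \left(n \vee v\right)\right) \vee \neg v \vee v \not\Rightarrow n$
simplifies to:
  $\neg n \vee \neg v$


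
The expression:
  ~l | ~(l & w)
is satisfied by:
  {l: False, w: False}
  {w: True, l: False}
  {l: True, w: False}


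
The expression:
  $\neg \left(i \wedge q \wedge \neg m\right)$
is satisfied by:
  {m: True, q: False, i: False}
  {q: False, i: False, m: False}
  {i: True, m: True, q: False}
  {i: True, q: False, m: False}
  {m: True, q: True, i: False}
  {q: True, m: False, i: False}
  {i: True, q: True, m: True}


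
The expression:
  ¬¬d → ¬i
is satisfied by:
  {d: False, i: False}
  {i: True, d: False}
  {d: True, i: False}


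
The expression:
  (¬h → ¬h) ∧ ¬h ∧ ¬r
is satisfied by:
  {r: False, h: False}


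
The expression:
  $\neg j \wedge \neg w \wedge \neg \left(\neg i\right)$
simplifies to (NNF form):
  $i \wedge \neg j \wedge \neg w$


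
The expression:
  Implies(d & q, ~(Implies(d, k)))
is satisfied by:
  {k: False, q: False, d: False}
  {d: True, k: False, q: False}
  {q: True, k: False, d: False}
  {d: True, q: True, k: False}
  {k: True, d: False, q: False}
  {d: True, k: True, q: False}
  {q: True, k: True, d: False}


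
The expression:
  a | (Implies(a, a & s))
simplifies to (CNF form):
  True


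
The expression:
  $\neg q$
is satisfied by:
  {q: False}


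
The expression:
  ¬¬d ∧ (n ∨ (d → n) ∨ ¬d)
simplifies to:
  d ∧ n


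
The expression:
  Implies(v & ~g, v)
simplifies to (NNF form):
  True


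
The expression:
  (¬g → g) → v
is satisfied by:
  {v: True, g: False}
  {g: False, v: False}
  {g: True, v: True}


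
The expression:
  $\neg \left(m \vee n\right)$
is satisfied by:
  {n: False, m: False}


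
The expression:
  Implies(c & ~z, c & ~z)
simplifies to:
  True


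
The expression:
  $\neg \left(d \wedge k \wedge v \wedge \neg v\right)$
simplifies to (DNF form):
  $\text{True}$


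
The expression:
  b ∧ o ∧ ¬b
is never true.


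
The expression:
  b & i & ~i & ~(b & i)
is never true.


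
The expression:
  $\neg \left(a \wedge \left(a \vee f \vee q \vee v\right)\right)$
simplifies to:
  $\neg a$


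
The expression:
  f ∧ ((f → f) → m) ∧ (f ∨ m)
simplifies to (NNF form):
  f ∧ m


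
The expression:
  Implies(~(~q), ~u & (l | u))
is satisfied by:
  {l: True, u: False, q: False}
  {u: False, q: False, l: False}
  {l: True, u: True, q: False}
  {u: True, l: False, q: False}
  {q: True, l: True, u: False}


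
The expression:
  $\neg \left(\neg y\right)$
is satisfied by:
  {y: True}


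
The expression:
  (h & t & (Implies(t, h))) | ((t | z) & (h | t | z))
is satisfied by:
  {t: True, z: True}
  {t: True, z: False}
  {z: True, t: False}


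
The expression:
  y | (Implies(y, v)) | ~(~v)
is always true.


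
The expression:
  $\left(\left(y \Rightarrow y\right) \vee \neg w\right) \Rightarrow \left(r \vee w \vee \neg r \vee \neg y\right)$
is always true.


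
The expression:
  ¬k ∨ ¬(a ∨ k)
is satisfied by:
  {k: False}


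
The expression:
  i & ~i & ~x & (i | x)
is never true.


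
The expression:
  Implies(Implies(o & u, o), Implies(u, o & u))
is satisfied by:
  {o: True, u: False}
  {u: False, o: False}
  {u: True, o: True}


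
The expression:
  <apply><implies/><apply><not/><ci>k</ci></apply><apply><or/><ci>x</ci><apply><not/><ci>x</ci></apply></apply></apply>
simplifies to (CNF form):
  <true/>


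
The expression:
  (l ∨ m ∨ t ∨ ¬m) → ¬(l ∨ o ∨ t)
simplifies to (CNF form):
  ¬l ∧ ¬o ∧ ¬t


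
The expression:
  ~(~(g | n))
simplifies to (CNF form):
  g | n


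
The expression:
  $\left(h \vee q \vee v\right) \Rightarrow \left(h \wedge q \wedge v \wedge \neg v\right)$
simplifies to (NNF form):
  $\neg h \wedge \neg q \wedge \neg v$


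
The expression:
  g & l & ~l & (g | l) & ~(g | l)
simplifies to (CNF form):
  False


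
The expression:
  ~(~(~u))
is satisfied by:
  {u: False}


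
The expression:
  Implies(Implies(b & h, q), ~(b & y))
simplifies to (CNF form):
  (h | ~b | ~y) & (~b | ~q | ~y)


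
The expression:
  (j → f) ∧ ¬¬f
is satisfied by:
  {f: True}


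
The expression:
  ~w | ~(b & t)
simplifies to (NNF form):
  ~b | ~t | ~w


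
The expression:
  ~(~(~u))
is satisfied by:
  {u: False}


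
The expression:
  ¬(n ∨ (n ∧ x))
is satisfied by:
  {n: False}


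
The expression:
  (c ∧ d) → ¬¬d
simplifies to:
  True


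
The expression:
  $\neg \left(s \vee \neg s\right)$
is never true.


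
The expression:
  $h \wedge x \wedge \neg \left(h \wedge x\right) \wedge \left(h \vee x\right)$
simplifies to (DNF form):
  $\text{False}$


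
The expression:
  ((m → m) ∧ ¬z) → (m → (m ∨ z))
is always true.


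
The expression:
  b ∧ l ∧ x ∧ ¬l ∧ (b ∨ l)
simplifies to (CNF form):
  False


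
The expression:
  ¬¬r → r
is always true.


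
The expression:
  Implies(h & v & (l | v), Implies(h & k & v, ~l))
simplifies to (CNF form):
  ~h | ~k | ~l | ~v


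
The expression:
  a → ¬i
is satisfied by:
  {a: False, i: False}
  {i: True, a: False}
  {a: True, i: False}


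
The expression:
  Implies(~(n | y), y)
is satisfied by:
  {n: True, y: True}
  {n: True, y: False}
  {y: True, n: False}


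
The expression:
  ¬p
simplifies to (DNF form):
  ¬p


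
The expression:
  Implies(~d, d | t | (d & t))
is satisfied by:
  {d: True, t: True}
  {d: True, t: False}
  {t: True, d: False}


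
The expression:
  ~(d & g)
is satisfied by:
  {g: False, d: False}
  {d: True, g: False}
  {g: True, d: False}


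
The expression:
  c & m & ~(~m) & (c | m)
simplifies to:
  c & m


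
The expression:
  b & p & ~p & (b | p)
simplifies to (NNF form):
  False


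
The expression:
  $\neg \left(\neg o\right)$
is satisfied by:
  {o: True}


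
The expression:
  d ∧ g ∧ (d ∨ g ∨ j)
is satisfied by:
  {d: True, g: True}


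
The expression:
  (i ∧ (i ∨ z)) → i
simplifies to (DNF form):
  True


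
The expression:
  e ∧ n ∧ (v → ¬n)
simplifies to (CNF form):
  e ∧ n ∧ ¬v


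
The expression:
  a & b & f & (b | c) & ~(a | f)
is never true.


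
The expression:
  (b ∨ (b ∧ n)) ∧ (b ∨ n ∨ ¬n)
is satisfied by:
  {b: True}


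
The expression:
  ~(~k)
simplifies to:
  k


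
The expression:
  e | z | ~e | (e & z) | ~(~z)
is always true.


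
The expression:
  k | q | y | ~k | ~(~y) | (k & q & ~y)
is always true.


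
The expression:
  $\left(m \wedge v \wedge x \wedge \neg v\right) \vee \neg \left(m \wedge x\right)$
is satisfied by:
  {m: False, x: False}
  {x: True, m: False}
  {m: True, x: False}


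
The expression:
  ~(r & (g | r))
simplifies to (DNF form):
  ~r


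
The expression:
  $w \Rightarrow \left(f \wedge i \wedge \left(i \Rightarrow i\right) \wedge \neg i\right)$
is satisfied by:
  {w: False}


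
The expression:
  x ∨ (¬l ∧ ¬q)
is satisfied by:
  {x: True, q: False, l: False}
  {x: True, l: True, q: False}
  {x: True, q: True, l: False}
  {x: True, l: True, q: True}
  {l: False, q: False, x: False}


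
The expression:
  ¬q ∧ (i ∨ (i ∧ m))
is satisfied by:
  {i: True, q: False}


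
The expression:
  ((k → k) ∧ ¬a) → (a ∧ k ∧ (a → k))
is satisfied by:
  {a: True}


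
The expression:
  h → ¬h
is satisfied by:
  {h: False}


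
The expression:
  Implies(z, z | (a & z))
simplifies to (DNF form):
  True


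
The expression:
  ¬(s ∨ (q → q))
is never true.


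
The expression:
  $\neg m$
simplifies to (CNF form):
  $\neg m$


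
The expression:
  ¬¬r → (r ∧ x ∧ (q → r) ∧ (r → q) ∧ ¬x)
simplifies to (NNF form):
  ¬r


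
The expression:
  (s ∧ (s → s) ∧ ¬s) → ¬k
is always true.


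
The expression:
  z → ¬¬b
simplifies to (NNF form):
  b ∨ ¬z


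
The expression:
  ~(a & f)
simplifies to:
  ~a | ~f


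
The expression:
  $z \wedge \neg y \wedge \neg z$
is never true.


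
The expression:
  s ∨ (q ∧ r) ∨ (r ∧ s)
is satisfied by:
  {r: True, s: True, q: True}
  {r: True, s: True, q: False}
  {s: True, q: True, r: False}
  {s: True, q: False, r: False}
  {r: True, q: True, s: False}


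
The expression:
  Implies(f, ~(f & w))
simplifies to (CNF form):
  ~f | ~w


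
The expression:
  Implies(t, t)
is always true.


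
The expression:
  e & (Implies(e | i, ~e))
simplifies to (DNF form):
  False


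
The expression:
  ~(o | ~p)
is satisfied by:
  {p: True, o: False}


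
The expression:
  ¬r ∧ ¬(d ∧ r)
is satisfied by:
  {r: False}


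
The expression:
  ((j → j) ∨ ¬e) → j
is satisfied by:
  {j: True}


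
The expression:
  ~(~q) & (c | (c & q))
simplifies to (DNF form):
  c & q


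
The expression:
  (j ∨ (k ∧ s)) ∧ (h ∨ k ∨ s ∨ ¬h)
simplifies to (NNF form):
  j ∨ (k ∧ s)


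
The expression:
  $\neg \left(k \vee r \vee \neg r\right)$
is never true.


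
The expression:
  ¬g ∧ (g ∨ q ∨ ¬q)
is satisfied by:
  {g: False}


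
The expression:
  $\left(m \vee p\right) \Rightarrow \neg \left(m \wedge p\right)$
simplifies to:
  $\neg m \vee \neg p$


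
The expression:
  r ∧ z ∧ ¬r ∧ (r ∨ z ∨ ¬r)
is never true.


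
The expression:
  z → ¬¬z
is always true.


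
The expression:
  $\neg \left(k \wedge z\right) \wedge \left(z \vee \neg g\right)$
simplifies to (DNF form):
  $\left(z \wedge \neg k\right) \vee \left(\neg g \wedge \neg z\right)$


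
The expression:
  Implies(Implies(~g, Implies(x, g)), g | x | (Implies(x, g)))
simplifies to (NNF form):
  True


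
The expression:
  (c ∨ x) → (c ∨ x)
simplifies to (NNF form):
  True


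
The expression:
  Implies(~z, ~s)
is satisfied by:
  {z: True, s: False}
  {s: False, z: False}
  {s: True, z: True}


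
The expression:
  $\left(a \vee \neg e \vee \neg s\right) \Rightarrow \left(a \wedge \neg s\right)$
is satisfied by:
  {a: True, e: True, s: False}
  {a: True, e: False, s: False}
  {s: True, e: True, a: False}


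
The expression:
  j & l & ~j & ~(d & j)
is never true.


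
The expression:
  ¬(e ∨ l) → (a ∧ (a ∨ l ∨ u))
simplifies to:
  a ∨ e ∨ l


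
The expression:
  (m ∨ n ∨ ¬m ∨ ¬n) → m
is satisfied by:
  {m: True}


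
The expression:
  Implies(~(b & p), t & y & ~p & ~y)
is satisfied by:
  {p: True, b: True}


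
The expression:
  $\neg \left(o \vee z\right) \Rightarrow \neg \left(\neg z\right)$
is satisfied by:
  {o: True, z: True}
  {o: True, z: False}
  {z: True, o: False}


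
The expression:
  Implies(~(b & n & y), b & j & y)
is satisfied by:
  {n: True, j: True, b: True, y: True}
  {n: True, b: True, y: True, j: False}
  {j: True, b: True, y: True, n: False}


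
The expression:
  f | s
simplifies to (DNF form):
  f | s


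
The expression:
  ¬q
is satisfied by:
  {q: False}


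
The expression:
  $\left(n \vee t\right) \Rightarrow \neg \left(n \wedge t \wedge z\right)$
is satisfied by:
  {t: False, z: False, n: False}
  {n: True, t: False, z: False}
  {z: True, t: False, n: False}
  {n: True, z: True, t: False}
  {t: True, n: False, z: False}
  {n: True, t: True, z: False}
  {z: True, t: True, n: False}


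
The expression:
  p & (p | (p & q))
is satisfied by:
  {p: True}


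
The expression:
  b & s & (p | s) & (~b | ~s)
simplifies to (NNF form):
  False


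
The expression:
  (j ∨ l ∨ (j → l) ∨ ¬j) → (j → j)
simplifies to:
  True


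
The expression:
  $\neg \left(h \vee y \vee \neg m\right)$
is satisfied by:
  {m: True, y: False, h: False}


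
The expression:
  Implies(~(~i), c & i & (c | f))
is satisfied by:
  {c: True, i: False}
  {i: False, c: False}
  {i: True, c: True}


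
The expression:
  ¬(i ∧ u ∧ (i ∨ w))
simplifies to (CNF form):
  ¬i ∨ ¬u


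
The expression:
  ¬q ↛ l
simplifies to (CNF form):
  l ∨ ¬q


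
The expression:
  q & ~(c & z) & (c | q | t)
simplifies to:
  q & (~c | ~z)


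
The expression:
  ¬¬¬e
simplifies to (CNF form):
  ¬e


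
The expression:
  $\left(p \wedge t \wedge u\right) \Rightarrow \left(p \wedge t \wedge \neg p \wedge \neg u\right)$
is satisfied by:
  {p: False, u: False, t: False}
  {t: True, p: False, u: False}
  {u: True, p: False, t: False}
  {t: True, u: True, p: False}
  {p: True, t: False, u: False}
  {t: True, p: True, u: False}
  {u: True, p: True, t: False}


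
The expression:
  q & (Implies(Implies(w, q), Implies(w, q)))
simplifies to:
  q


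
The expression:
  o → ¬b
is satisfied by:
  {o: False, b: False}
  {b: True, o: False}
  {o: True, b: False}


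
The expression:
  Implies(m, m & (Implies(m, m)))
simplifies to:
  True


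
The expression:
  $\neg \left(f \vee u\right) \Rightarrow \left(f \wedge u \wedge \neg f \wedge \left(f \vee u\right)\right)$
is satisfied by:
  {u: True, f: True}
  {u: True, f: False}
  {f: True, u: False}


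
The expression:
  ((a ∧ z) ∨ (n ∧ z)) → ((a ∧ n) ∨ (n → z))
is always true.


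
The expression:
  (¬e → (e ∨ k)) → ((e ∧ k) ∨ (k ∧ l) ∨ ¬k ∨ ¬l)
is always true.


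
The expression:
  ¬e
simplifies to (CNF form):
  ¬e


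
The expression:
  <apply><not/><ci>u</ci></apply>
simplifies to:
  <apply><not/><ci>u</ci></apply>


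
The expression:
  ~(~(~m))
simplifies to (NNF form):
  ~m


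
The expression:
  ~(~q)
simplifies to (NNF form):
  q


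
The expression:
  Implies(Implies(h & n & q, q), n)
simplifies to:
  n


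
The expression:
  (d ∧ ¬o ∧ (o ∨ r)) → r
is always true.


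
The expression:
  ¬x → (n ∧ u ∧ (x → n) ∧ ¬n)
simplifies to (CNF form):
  x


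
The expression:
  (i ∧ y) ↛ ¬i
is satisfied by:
  {i: True, y: True}


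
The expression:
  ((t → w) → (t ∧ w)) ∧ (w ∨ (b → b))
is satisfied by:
  {t: True}


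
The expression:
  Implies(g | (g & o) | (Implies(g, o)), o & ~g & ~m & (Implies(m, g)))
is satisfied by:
  {o: True, g: False, m: False}


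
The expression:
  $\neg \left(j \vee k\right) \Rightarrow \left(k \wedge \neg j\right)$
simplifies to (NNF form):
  $j \vee k$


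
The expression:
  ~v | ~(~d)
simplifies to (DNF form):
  d | ~v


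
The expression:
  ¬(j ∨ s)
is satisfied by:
  {j: False, s: False}


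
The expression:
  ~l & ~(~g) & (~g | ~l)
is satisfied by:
  {g: True, l: False}


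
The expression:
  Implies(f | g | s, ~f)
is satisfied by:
  {f: False}


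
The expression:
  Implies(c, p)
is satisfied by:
  {p: True, c: False}
  {c: False, p: False}
  {c: True, p: True}


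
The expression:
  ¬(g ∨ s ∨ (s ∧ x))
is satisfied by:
  {g: False, s: False}


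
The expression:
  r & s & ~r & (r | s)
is never true.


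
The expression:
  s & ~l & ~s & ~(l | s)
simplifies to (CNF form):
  False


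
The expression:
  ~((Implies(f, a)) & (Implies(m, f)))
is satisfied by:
  {m: True, a: False, f: False}
  {f: True, a: False, m: True}
  {f: True, a: False, m: False}
  {m: True, a: True, f: False}


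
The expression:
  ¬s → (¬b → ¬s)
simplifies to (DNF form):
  True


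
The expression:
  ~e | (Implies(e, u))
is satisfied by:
  {u: True, e: False}
  {e: False, u: False}
  {e: True, u: True}


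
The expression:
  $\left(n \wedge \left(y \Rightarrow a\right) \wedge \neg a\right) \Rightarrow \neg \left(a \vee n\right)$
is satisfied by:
  {a: True, y: True, n: False}
  {a: True, n: False, y: False}
  {y: True, n: False, a: False}
  {y: False, n: False, a: False}
  {a: True, y: True, n: True}
  {a: True, n: True, y: False}
  {y: True, n: True, a: False}


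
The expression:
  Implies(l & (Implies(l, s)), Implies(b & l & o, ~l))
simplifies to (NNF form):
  ~b | ~l | ~o | ~s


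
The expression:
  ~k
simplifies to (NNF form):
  ~k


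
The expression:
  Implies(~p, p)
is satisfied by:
  {p: True}


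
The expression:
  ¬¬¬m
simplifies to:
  ¬m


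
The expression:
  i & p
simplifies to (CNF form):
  i & p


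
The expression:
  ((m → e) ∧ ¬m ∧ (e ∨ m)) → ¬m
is always true.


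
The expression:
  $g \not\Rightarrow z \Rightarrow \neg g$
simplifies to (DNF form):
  $z \vee \neg g$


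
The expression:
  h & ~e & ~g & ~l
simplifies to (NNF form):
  h & ~e & ~g & ~l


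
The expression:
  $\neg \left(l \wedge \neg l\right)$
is always true.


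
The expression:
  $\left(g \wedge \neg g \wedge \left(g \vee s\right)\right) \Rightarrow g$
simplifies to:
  $\text{True}$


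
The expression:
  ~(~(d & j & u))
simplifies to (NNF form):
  d & j & u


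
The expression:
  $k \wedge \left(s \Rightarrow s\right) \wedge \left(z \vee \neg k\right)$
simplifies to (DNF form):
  $k \wedge z$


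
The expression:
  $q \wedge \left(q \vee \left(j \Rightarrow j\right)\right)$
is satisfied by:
  {q: True}


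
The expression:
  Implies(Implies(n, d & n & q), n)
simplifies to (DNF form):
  n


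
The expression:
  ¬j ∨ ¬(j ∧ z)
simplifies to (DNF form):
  ¬j ∨ ¬z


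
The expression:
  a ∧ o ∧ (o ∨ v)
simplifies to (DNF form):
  a ∧ o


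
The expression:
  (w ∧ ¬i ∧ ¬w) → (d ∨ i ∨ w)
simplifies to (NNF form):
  True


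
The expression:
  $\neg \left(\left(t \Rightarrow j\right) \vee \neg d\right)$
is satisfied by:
  {t: True, d: True, j: False}


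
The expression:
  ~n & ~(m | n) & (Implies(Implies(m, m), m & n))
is never true.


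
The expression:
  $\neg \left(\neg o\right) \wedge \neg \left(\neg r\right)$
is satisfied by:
  {r: True, o: True}


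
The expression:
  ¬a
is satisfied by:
  {a: False}


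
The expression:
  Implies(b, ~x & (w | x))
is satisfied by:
  {w: True, x: False, b: False}
  {x: False, b: False, w: False}
  {w: True, x: True, b: False}
  {x: True, w: False, b: False}
  {b: True, w: True, x: False}


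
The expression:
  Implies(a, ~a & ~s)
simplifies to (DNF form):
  ~a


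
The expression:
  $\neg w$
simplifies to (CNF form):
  $\neg w$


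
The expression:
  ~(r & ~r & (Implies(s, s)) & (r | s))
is always true.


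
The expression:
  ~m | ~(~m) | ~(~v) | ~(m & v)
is always true.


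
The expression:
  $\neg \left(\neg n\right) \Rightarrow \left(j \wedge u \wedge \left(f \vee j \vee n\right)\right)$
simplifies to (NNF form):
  $\left(j \wedge u\right) \vee \neg n$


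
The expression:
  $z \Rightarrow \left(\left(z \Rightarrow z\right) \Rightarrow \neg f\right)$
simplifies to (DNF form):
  $\neg f \vee \neg z$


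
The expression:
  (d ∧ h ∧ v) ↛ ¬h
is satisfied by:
  {h: True, d: True, v: True}


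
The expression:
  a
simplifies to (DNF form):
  a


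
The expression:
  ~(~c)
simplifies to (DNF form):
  c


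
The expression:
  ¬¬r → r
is always true.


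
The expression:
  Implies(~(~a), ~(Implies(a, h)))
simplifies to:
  ~a | ~h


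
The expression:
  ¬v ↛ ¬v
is never true.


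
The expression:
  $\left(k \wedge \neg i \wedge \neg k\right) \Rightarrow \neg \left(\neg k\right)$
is always true.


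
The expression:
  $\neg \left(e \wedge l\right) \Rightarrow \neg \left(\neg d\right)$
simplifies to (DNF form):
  $d \vee \left(e \wedge l\right)$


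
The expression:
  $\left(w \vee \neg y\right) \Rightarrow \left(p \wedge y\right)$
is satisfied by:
  {y: True, p: True, w: False}
  {y: True, w: False, p: False}
  {y: True, p: True, w: True}


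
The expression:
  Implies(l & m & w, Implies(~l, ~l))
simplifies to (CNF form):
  True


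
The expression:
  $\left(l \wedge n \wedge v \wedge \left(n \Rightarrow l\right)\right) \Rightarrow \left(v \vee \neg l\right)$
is always true.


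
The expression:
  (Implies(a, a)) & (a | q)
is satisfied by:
  {a: True, q: True}
  {a: True, q: False}
  {q: True, a: False}


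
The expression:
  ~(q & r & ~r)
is always true.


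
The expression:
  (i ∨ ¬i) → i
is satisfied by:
  {i: True}


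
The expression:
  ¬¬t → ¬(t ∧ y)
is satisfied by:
  {t: False, y: False}
  {y: True, t: False}
  {t: True, y: False}


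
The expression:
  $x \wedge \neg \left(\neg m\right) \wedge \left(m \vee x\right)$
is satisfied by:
  {m: True, x: True}


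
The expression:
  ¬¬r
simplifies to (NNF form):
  r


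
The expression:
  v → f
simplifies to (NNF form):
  f ∨ ¬v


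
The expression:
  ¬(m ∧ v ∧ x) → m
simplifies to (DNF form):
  m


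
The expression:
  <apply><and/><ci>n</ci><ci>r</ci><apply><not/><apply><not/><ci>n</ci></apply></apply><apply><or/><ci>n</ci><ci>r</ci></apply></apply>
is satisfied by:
  {r: True, n: True}


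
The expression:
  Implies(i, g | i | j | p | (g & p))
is always true.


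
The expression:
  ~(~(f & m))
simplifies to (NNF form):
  f & m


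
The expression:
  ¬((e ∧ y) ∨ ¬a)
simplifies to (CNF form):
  a ∧ (¬e ∨ ¬y)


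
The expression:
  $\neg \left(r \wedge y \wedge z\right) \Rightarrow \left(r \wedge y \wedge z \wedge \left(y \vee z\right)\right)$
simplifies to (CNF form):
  $r \wedge y \wedge z$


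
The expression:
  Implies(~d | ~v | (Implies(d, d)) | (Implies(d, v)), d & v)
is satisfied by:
  {d: True, v: True}


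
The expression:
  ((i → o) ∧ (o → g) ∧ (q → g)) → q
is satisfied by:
  {q: True, i: True, g: False, o: False}
  {q: True, g: False, o: False, i: False}
  {q: True, i: True, o: True, g: False}
  {q: True, o: True, g: False, i: False}
  {q: True, i: True, g: True, o: False}
  {q: True, g: True, o: False, i: False}
  {q: True, i: True, o: True, g: True}
  {q: True, o: True, g: True, i: False}
  {i: True, g: False, o: False, q: False}
  {i: True, o: True, g: False, q: False}
  {o: True, i: False, g: False, q: False}
  {i: True, g: True, o: False, q: False}


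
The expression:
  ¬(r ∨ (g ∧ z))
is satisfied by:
  {r: False, g: False, z: False}
  {z: True, r: False, g: False}
  {g: True, r: False, z: False}


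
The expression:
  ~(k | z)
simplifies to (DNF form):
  ~k & ~z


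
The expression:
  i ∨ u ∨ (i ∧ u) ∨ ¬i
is always true.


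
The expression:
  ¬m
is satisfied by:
  {m: False}


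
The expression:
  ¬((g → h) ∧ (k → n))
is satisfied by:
  {g: True, k: True, h: False, n: False}
  {g: True, k: False, h: False, n: False}
  {k: True, g: False, h: False, n: False}
  {n: True, g: True, k: True, h: False}
  {n: True, g: True, k: False, h: False}
  {g: True, h: True, k: True, n: False}
  {h: True, k: True, n: False, g: False}


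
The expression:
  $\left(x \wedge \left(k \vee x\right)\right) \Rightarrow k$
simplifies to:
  $k \vee \neg x$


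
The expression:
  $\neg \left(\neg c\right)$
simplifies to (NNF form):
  $c$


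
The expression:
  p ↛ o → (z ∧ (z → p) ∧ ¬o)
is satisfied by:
  {o: True, z: True, p: False}
  {o: True, p: False, z: False}
  {z: True, p: False, o: False}
  {z: False, p: False, o: False}
  {o: True, z: True, p: True}
  {o: True, p: True, z: False}
  {z: True, p: True, o: False}


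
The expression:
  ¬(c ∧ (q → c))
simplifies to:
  ¬c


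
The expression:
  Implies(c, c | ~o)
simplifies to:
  True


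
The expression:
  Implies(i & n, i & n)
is always true.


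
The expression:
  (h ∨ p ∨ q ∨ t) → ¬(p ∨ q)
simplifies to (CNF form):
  ¬p ∧ ¬q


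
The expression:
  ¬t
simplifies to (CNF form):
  ¬t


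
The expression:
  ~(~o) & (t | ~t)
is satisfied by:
  {o: True}


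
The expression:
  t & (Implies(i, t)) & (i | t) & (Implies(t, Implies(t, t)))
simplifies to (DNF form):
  t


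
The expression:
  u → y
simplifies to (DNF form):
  y ∨ ¬u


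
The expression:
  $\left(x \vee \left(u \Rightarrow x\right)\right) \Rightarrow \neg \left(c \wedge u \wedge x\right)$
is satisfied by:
  {u: False, c: False, x: False}
  {x: True, u: False, c: False}
  {c: True, u: False, x: False}
  {x: True, c: True, u: False}
  {u: True, x: False, c: False}
  {x: True, u: True, c: False}
  {c: True, u: True, x: False}


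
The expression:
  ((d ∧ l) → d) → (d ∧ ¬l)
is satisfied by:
  {d: True, l: False}


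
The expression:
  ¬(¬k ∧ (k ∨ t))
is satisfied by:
  {k: True, t: False}
  {t: False, k: False}
  {t: True, k: True}


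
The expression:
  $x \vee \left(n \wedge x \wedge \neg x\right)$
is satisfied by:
  {x: True}


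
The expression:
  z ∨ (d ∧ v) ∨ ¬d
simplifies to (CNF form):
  v ∨ z ∨ ¬d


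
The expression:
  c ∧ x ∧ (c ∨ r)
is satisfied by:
  {c: True, x: True}


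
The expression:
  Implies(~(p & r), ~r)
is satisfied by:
  {p: True, r: False}
  {r: False, p: False}
  {r: True, p: True}


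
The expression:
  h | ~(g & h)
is always true.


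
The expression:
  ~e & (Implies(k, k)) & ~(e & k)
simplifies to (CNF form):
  ~e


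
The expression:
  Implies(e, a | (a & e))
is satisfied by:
  {a: True, e: False}
  {e: False, a: False}
  {e: True, a: True}


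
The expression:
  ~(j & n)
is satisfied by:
  {n: False, j: False}
  {j: True, n: False}
  {n: True, j: False}


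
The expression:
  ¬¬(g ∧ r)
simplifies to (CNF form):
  g ∧ r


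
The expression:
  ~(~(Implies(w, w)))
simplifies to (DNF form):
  True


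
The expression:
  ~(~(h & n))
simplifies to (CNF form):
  h & n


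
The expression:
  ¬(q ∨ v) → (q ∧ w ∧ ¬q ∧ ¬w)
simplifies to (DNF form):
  q ∨ v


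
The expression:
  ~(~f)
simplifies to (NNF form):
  f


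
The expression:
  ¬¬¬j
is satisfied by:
  {j: False}


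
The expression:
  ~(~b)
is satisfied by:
  {b: True}


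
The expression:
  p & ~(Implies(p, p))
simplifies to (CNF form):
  False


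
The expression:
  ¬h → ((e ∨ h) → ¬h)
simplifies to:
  True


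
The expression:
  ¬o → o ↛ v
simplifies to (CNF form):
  o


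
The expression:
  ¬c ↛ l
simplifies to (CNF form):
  ¬c ∧ ¬l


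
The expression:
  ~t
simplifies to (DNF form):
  ~t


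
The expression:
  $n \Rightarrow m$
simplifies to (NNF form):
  $m \vee \neg n$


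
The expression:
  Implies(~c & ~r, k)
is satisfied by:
  {r: True, k: True, c: True}
  {r: True, k: True, c: False}
  {r: True, c: True, k: False}
  {r: True, c: False, k: False}
  {k: True, c: True, r: False}
  {k: True, c: False, r: False}
  {c: True, k: False, r: False}


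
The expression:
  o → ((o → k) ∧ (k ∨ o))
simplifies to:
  k ∨ ¬o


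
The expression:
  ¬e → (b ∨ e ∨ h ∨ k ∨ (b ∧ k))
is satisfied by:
  {b: True, k: True, e: True, h: True}
  {b: True, k: True, e: True, h: False}
  {b: True, k: True, h: True, e: False}
  {b: True, k: True, h: False, e: False}
  {b: True, e: True, h: True, k: False}
  {b: True, e: True, h: False, k: False}
  {b: True, e: False, h: True, k: False}
  {b: True, e: False, h: False, k: False}
  {k: True, e: True, h: True, b: False}
  {k: True, e: True, h: False, b: False}
  {k: True, h: True, e: False, b: False}
  {k: True, h: False, e: False, b: False}
  {e: True, h: True, k: False, b: False}
  {e: True, k: False, h: False, b: False}
  {h: True, k: False, e: False, b: False}


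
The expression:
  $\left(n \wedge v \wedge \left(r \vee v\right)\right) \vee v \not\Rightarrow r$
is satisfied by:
  {n: True, v: True, r: False}
  {v: True, r: False, n: False}
  {r: True, n: True, v: True}


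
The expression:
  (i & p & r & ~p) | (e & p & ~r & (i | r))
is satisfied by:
  {i: True, p: True, e: True, r: False}


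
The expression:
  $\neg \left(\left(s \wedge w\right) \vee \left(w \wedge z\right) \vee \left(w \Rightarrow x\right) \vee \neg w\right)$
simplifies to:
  $w \wedge \neg s \wedge \neg x \wedge \neg z$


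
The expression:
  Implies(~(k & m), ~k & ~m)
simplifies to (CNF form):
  (k | ~k) & (k | ~m) & (m | ~k) & (m | ~m)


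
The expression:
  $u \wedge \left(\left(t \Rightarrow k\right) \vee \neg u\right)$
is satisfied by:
  {k: True, u: True, t: False}
  {u: True, t: False, k: False}
  {k: True, t: True, u: True}


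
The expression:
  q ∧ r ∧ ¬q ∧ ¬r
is never true.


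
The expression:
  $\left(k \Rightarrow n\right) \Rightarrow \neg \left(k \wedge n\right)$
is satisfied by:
  {k: False, n: False}
  {n: True, k: False}
  {k: True, n: False}
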